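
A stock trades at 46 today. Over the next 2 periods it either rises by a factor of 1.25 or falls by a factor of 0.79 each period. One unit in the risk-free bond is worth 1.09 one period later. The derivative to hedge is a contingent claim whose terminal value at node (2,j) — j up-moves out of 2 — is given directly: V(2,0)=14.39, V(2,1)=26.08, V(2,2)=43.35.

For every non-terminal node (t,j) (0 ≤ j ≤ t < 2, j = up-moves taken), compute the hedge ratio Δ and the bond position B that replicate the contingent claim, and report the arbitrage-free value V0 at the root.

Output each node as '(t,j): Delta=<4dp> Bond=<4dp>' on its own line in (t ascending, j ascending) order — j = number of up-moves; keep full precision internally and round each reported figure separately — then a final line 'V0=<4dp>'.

(0,0): Delta=0.6646 Bond=-3.6295
(1,0): Delta=0.6993 Bond=-5.2168
(1,1): Delta=0.6529 Bond=-3.2838
V0=26.9432

No-arbitrage ⇒ martingale measure with p* = (R−d)/(u−d) = 0.6522.
Payoff layer (t=2): V(2,0)=14.3900, V(2,1)=26.0800, V(2,2)=43.3500
  t=1,j=0: stock 36.3400 → up 45.4250 (V=26.0800), down 28.7086 (V=14.3900). Price 20.1963; hedge Δ=0.6993, bond B=-5.2168.
  t=1,j=1: stock 57.5000 → up 71.8750 (V=43.3500), down 45.4250 (V=26.0800). Price 34.2597; hedge Δ=0.6529, bond B=-3.2838.
  t=0,j=0: stock 46.0000 → up 57.5000 (V=34.2597), down 36.3400 (V=20.1963). Price 26.9432; hedge Δ=0.6646, bond B=-3.6295.
The time-0 hedge costs 26.9432, which is the no-arbitrage price.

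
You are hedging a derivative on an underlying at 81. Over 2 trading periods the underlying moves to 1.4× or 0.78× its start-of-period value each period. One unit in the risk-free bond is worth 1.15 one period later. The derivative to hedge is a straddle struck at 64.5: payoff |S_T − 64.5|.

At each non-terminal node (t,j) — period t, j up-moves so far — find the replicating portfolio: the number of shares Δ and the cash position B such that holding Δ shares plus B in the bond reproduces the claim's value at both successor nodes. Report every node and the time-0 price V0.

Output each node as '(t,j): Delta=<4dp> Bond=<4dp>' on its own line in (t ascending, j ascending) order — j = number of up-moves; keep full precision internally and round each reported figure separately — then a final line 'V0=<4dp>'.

(0,0): Delta=0.7875 Bond=-27.8146
(1,0): Delta=0.2229 Bond=3.6815
(1,1): Delta=1.0000 Bond=-56.0870
V0=35.9710

Risk-neutral probability p* = (R−d)/(u−d) = (1.15−0.78)/(1.4−0.78) = 0.5968.
Terminal payoffs: V(2,0)=15.2196, V(2,1)=23.9520, V(2,2)=94.2600
  t=1,j=0: stock 63.1800 → up 88.4520 (V=23.9520), down 49.2804 (V=15.2196). Price 17.7660; hedge Δ=0.2229, bond B=3.6815.
  t=1,j=1: stock 113.4000 → up 158.7600 (V=94.2600), down 88.4520 (V=23.9520). Price 57.3130; hedge Δ=1.0000, bond B=-56.0870.
  t=0,j=0: stock 81.0000 → up 113.4000 (V=57.3130), down 63.1800 (V=17.7660). Price 35.9710; hedge Δ=0.7875, bond B=-27.8146.
Each (Δ,B) replicates both successor values, so the strategy is self-financing and V0 is arbitrage-free.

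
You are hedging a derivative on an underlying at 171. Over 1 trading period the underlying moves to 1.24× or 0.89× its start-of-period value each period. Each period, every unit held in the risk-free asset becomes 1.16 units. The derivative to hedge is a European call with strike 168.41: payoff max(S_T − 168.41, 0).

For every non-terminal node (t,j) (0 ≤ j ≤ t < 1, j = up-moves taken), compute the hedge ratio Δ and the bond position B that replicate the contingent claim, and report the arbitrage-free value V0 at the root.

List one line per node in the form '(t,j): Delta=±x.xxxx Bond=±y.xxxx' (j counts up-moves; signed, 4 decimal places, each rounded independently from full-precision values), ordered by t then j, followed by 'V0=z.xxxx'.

(0,0): Delta=0.7290 Bond=-95.6421
V0=29.0150

Under the risk-neutral measure, an up-move has probability p* = (R−d)/(u−d) = 0.7714 and values discount at R = 1.16.
Terminal values V(1,·): V(1,0)=0.0000, V(1,1)=43.6300
Node (0,0) S=171.0000: V=(p*·43.6300+(1−p*)·0.0000)/1.16=29.0150; Δ=(43.6300−0.0000)/(212.0400−152.1900)=0.7290; B=V−Δ·S=-95.6421
Each (Δ,B) replicates both successor values, so the strategy is self-financing and V0 is arbitrage-free.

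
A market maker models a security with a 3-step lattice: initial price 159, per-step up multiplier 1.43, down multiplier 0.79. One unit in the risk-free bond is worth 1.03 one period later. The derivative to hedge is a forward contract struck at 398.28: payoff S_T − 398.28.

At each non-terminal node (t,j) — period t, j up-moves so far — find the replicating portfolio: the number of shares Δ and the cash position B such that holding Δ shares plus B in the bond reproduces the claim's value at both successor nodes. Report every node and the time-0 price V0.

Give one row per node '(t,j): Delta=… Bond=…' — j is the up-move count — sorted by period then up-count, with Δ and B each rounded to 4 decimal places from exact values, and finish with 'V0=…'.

(0,0): Delta=1.0000 Bond=-364.4826
(1,0): Delta=1.0000 Bond=-375.4171
(1,1): Delta=1.0000 Bond=-375.4171
(2,0): Delta=1.0000 Bond=-386.6796
(2,1): Delta=1.0000 Bond=-386.6796
(2,2): Delta=1.0000 Bond=-386.6796
V0=-205.4826

Risk-neutral probability p* = (R−d)/(u−d) = (1.03−0.79)/(1.43−0.79) = 0.3750.
Terminal values V(3,·): V(3,0)=-319.8868, V(3,1)=-256.3784, V(3,2)=-141.4201, V(3,3)=66.6689
  t=2,j=0: stock 99.2319 → up 141.9016 (V=-256.3784), down 78.3932 (V=-319.8868). Price -287.4477; hedge Δ=1.0000, bond B=-386.6796.
  t=2,j=1: stock 179.6223 → up 256.8599 (V=-141.4201), down 141.9016 (V=-256.3784). Price -207.0573; hedge Δ=1.0000, bond B=-386.6796.
  t=2,j=2: stock 325.1391 → up 464.9489 (V=66.6689), down 256.8599 (V=-141.4201). Price -61.5405; hedge Δ=1.0000, bond B=-386.6796.
  t=1,j=0: stock 125.6100 → up 179.6223 (V=-207.0573), down 99.2319 (V=-287.4477). Price -249.8071; hedge Δ=1.0000, bond B=-375.4171.
  t=1,j=1: stock 227.3700 → up 325.1391 (V=-61.5405), down 179.6223 (V=-207.0573). Price -148.0471; hedge Δ=1.0000, bond B=-375.4171.
  t=0,j=0: stock 159.0000 → up 227.3700 (V=-148.0471), down 125.6100 (V=-249.8071). Price -205.4826; hedge Δ=1.0000, bond B=-364.4826.
Root portfolio cost Δ·159+B reproduces V0=-205.4826.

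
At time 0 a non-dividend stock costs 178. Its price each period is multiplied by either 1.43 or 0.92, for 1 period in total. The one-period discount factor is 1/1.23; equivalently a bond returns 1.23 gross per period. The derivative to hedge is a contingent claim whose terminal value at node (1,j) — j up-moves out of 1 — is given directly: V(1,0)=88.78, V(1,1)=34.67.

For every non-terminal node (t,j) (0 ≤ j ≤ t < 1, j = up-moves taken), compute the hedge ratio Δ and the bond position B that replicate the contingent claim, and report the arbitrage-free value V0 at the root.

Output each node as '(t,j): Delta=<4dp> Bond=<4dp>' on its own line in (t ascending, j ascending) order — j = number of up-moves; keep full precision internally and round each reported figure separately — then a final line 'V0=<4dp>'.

Under the risk-neutral measure, an up-move has probability p* = (R−d)/(u−d) = 0.6078 and values discount at R = 1.23.
Payoff layer (t=1): V(1,0)=88.7800, V(1,1)=34.6700
  t=0,j=0: stock 178.0000 → up 254.5400 (V=34.6700), down 163.7600 (V=88.7800). Price 45.4387; hedge Δ=-0.5961, bond B=151.5367.
Each (Δ,B) replicates both successor values, so the strategy is self-financing and V0 is arbitrage-free.

(0,0): Delta=-0.5961 Bond=151.5367
V0=45.4387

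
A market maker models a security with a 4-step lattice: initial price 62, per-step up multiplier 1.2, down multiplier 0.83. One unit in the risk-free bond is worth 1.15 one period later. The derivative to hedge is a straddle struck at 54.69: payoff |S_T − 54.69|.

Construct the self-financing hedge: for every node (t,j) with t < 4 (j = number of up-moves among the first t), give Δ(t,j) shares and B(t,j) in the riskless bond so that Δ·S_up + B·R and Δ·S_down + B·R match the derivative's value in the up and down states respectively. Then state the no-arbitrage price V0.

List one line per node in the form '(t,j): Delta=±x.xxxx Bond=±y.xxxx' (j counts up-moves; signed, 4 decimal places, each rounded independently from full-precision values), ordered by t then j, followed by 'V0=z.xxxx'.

(0,0): Delta=0.9651 Bond=-28.9800
(1,0): Delta=0.7554 Bond=-22.5345
(1,1): Delta=0.9878 Bond=-35.0133
(2,0): Delta=-0.3514 Bond=21.3584
(2,1): Delta=0.8750 Bond=-33.3011
(2,2): Delta=1.0000 Bond=-41.3535
(3,0): Delta=-1.0000 Bond=47.5565
(3,1): Delta=-0.2813 Bond=20.9692
(3,2): Delta=1.0000 Bond=-47.5565
(3,3): Delta=1.0000 Bond=-47.5565
V0=30.8591

Since d<R<u, set p* = (R−d)/(u−d) = 0.8649; price each node as the discounted p*-expectation of its children.
Terminal values V(4,·): V(4,0)=25.2658, V(4,1)=12.1490, V(4,2)=6.8150, V(4,3)=34.2329, V(4,4)=73.8732
  t=3,j=0: stock 35.4508 → up 42.5410 (V=12.1490), down 29.4242 (V=25.2658). Price 12.1057; hedge Δ=-1.0000, bond B=47.5565.
  t=3,j=1: stock 51.2542 → up 61.5050 (V=6.8150), down 42.5410 (V=12.1490). Price 6.5529; hedge Δ=-0.2813, bond B=20.9692.
  t=3,j=2: stock 74.1024 → up 88.9229 (V=34.2329), down 61.5050 (V=6.8150). Price 26.5459; hedge Δ=1.0000, bond B=-47.5565.
  t=3,j=3: stock 107.1360 → up 128.5632 (V=73.8732), down 88.9229 (V=34.2329). Price 59.5795; hedge Δ=1.0000, bond B=-47.5565.
  t=2,j=0: stock 42.7118 → up 51.2542 (V=6.5529), down 35.4508 (V=12.1057). Price 6.3507; hedge Δ=-0.3514, bond B=21.3584.
  t=2,j=1: stock 61.7520 → up 74.1024 (V=26.5459), down 51.2542 (V=6.5529). Price 20.7340; hedge Δ=0.8750, bond B=-33.3011.
  t=2,j=2: stock 89.2800 → up 107.1360 (V=59.5795), down 74.1024 (V=26.5459). Price 47.9265; hedge Δ=1.0000, bond B=-41.3535.
  t=1,j=0: stock 51.4600 → up 61.7520 (V=20.7340), down 42.7118 (V=6.3507). Price 16.3394; hedge Δ=0.7554, bond B=-22.5345.
  t=1,j=1: stock 74.4000 → up 89.2800 (V=47.9265), down 61.7520 (V=20.7340). Price 38.4799; hedge Δ=0.9878, bond B=-35.0133.
  t=0,j=0: stock 62.0000 → up 74.4000 (V=38.4799), down 51.4600 (V=16.3394). Price 30.8591; hedge Δ=0.9651, bond B=-28.9800.
Check: Δ(0,0)·S0 + B(0,0) = 30.8591 = V0.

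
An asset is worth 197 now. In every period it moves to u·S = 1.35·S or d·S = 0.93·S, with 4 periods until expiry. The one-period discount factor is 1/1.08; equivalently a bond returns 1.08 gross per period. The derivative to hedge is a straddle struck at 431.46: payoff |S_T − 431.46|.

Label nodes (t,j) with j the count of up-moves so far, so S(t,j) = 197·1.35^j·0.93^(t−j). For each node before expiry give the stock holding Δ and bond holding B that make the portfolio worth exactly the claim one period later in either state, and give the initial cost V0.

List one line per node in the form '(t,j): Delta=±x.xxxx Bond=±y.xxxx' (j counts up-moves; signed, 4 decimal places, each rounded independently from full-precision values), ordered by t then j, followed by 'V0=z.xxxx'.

The replicating-portfolio and risk-neutral prices coincide; use p* = (1.08−0.93)/(1.35−0.93) = 0.3571 for the latter.
Terminal payoffs: V(4,0)=284.0938, V(4,1)=217.5413, V(4,2)=120.9328, V(4,3)=19.3053, V(4,4)=222.8767
Node (3,0) S=158.4583: V=(p*·217.5413+(1−p*)·284.0938)/1.08=241.0417; Δ=(217.5413−284.0938)/(213.9187−147.3662)=-1.0000; B=V−Δ·S=399.5000
Node (3,1) S=230.0202: V=(p*·120.9328+(1−p*)·217.5413)/1.08=169.4798; Δ=(120.9328−217.5413)/(310.5272−213.9187)=-1.0000; B=V−Δ·S=399.5000
Node (3,2) S=333.9002: V=(p*·19.3053+(1−p*)·120.9328)/1.08=78.3678; Δ=(19.3053−120.9328)/(450.7653−310.5272)=-0.7247; B=V−Δ·S=320.3380
Node (3,3) S=484.6939: V=(p*·222.8767+(1−p*)·19.3053)/1.08=85.1939; Δ=(222.8767−19.3053)/(654.3367−450.7653)=1.0000; B=V−Δ·S=-399.5000
Node (2,0) S=170.3853: V=(p*·169.4798+(1−p*)·241.0417)/1.08=199.5221; Δ=(169.4798−241.0417)/(230.0202−158.4583)=-1.0000; B=V−Δ·S=369.9074
Node (2,1) S=247.3335: V=(p*·78.3678+(1−p*)·169.4798)/1.08=126.7961; Δ=(78.3678−169.4798)/(333.9002−230.0202)=-0.8771; B=V−Δ·S=343.7295
Node (2,2) S=359.0325: V=(p*·85.1939+(1−p*)·78.3678)/1.08=74.8201; Δ=(85.1939−78.3678)/(484.6939−333.9002)=0.0453; B=V−Δ·S=58.5676
Node (1,0) S=183.2100: V=(p*·126.7961+(1−p*)·199.5221)/1.08=160.6931; Δ=(126.7961−199.5221)/(247.3335−170.3853)=-0.9451; B=V−Δ·S=333.8501
Node (1,1) S=265.9500: V=(p*·74.8201+(1−p*)·126.7961)/1.08=100.2160; Δ=(74.8201−126.7961)/(359.0325−247.3335)=-0.4653; B=V−Δ·S=223.9685
Node (0,0) S=197.0000: V=(p*·100.2160+(1−p*)·160.6931)/1.08=128.7909; Δ=(100.2160−160.6931)/(265.9500−183.2100)=-0.7309; B=V−Δ·S=272.7840
The time-0 hedge costs 128.7909, which is the no-arbitrage price.

(0,0): Delta=-0.7309 Bond=272.7840
(1,0): Delta=-0.9451 Bond=333.8501
(1,1): Delta=-0.4653 Bond=223.9685
(2,0): Delta=-1.0000 Bond=369.9074
(2,1): Delta=-0.8771 Bond=343.7295
(2,2): Delta=0.0453 Bond=58.5676
(3,0): Delta=-1.0000 Bond=399.5000
(3,1): Delta=-1.0000 Bond=399.5000
(3,2): Delta=-0.7247 Bond=320.3380
(3,3): Delta=1.0000 Bond=-399.5000
V0=128.7909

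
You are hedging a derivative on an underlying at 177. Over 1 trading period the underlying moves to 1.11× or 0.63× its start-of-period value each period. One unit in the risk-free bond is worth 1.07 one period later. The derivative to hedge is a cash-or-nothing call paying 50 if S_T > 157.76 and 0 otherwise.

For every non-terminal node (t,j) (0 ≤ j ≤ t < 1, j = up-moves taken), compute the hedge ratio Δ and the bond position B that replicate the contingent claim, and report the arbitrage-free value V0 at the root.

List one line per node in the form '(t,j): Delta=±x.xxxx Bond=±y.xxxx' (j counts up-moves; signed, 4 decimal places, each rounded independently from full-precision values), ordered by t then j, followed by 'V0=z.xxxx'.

No-arbitrage ⇒ martingale measure with p* = (R−d)/(u−d) = 0.9167.
Terminal values V(1,·): V(1,0)=0.0000, V(1,1)=50.0000
Node (0,0) S=177.0000: V=(p*·50.0000+(1−p*)·0.0000)/1.07=42.8349; Δ=(50.0000−0.0000)/(196.4700−111.5100)=0.5885; B=V−Δ·S=-61.3318
Root portfolio cost Δ·177+B reproduces V0=42.8349.

(0,0): Delta=0.5885 Bond=-61.3318
V0=42.8349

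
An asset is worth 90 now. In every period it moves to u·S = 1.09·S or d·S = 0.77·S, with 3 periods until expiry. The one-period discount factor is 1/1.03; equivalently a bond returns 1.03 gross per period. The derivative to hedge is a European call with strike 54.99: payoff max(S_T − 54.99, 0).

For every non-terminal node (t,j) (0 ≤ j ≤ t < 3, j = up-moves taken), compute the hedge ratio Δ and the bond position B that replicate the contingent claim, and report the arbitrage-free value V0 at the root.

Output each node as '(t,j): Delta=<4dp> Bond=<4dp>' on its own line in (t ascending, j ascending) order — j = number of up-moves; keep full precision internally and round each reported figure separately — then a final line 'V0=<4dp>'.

(0,0): Delta=0.9840 Bond=-48.8001
(1,0): Delta=0.8859 Bond=-43.4642
(1,1): Delta=1.0000 Bond=-51.8333
(2,0): Delta=0.1859 Bond=-7.4138
(2,1): Delta=1.0000 Bond=-53.3883
(2,2): Delta=1.0000 Bond=-53.3883
V0=39.7602

Under the risk-neutral measure, an up-move has probability p* = (R−d)/(u−d) = 0.8125 and values discount at R = 1.03.
Terminal payoffs: V(3,0)=0.0000, V(3,1)=3.1735, V(3,2)=27.3453, V(3,3)=61.5626
Node (2,0) S=53.3610: V=(p*·3.1735+(1−p*)·0.0000)/1.03=2.5034; Δ=(3.1735−0.0000)/(58.1635−41.0880)=0.1859; B=V−Δ·S=-7.4138
Node (2,1) S=75.5370: V=(p*·27.3453+(1−p*)·3.1735)/1.03=22.1487; Δ=(27.3453−3.1735)/(82.3353−58.1635)=1.0000; B=V−Δ·S=-53.3883
Node (2,2) S=106.9290: V=(p*·61.5626+(1−p*)·27.3453)/1.03=53.5407; Δ=(61.5626−27.3453)/(116.5526−82.3353)=1.0000; B=V−Δ·S=-53.3883
Node (1,0) S=69.3000: V=(p*·22.1487+(1−p*)·2.5034)/1.03=17.9273; Δ=(22.1487−2.5034)/(75.5370−53.3610)=0.8859; B=V−Δ·S=-43.4642
Node (1,1) S=98.1000: V=(p*·53.5407+(1−p*)·22.1487)/1.03=46.2667; Δ=(53.5407−22.1487)/(106.9290−75.5370)=1.0000; B=V−Δ·S=-51.8333
Node (0,0) S=90.0000: V=(p*·46.2667+(1−p*)·17.9273)/1.03=39.7602; Δ=(46.2667−17.9273)/(98.1000−69.3000)=0.9840; B=V−Δ·S=-48.8001
The time-0 hedge costs 39.7602, which is the no-arbitrage price.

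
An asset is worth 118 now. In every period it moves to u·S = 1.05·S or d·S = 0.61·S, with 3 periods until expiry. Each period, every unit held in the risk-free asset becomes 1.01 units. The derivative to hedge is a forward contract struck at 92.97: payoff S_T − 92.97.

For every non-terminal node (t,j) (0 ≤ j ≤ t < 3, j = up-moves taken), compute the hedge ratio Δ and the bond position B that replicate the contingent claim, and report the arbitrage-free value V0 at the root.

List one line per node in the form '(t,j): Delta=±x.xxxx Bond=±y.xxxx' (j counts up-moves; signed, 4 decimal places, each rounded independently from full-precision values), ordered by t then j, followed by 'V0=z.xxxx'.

(0,0): Delta=1.0000 Bond=-90.2358
(1,0): Delta=1.0000 Bond=-91.1381
(1,1): Delta=1.0000 Bond=-91.1381
(2,0): Delta=1.0000 Bond=-92.0495
(2,1): Delta=1.0000 Bond=-92.0495
(2,2): Delta=1.0000 Bond=-92.0495
V0=27.7642

The replicating-portfolio and risk-neutral prices coincide; use p* = (1.01−0.61)/(1.05−0.61) = 0.9091 for the latter.
At expiry t=3: V(3,0)=-66.1862, V(3,1)=-46.8668, V(3,2)=-13.6120, V(3,3)=43.6298
Node (2,0) S=43.9078: V=(p*·-46.8668+(1−p*)·-66.1862)/1.01=-48.1417; Δ=(-46.8668−-66.1862)/(46.1032−26.7838)=1.0000; B=V−Δ·S=-92.0495
Node (2,1) S=75.5790: V=(p*·-13.6120+(1−p*)·-46.8668)/1.01=-16.4705; Δ=(-13.6120−-46.8668)/(79.3580−46.1032)=1.0000; B=V−Δ·S=-92.0495
Node (2,2) S=130.0950: V=(p*·43.6298+(1−p*)·-13.6120)/1.01=38.0455; Δ=(43.6298−-13.6120)/(136.5998−79.3580)=1.0000; B=V−Δ·S=-92.0495
Node (1,0) S=71.9800: V=(p*·-16.4705+(1−p*)·-48.1417)/1.01=-19.1581; Δ=(-16.4705−-48.1417)/(75.5790−43.9078)=1.0000; B=V−Δ·S=-91.1381
Node (1,1) S=123.9000: V=(p*·38.0455+(1−p*)·-16.4705)/1.01=32.7619; Δ=(38.0455−-16.4705)/(130.0950−75.5790)=1.0000; B=V−Δ·S=-91.1381
Node (0,0) S=118.0000: V=(p*·32.7619+(1−p*)·-19.1581)/1.01=27.7642; Δ=(32.7619−-19.1581)/(123.9000−71.9800)=1.0000; B=V−Δ·S=-90.2358
Check: Δ(0,0)·S0 + B(0,0) = 27.7642 = V0.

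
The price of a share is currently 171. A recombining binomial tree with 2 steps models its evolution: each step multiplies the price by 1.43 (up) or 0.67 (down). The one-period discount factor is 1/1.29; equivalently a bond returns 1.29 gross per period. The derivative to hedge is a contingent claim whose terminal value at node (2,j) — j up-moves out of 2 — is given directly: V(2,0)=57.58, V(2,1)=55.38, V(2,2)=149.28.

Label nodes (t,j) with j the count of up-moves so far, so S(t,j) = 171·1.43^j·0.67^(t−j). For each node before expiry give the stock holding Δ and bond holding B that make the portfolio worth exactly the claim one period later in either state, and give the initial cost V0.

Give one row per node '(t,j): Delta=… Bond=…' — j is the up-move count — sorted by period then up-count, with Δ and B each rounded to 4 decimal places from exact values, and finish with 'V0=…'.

(0,0): Delta=0.4545 Bond=-6.8438
(1,0): Delta=-0.0253 Bond=46.1391
(1,1): Delta=0.5053 Bond=-21.2405
V0=70.8769

Since d<R<u, set p* = (R−d)/(u−d) = 0.8158; price each node as the discounted p*-expectation of its children.
At expiry t=2: V(2,0)=57.5800, V(2,1)=55.3800, V(2,2)=149.2800
  t=1,j=0: stock 114.5700 → up 163.8351 (V=55.3800), down 76.7619 (V=57.5800). Price 43.2444; hedge Δ=-0.0253, bond B=46.1391.
  t=1,j=1: stock 244.5300 → up 349.6779 (V=149.2800), down 163.8351 (V=55.3800). Price 102.3121; hedge Δ=0.5053, bond B=-21.2405.
  t=0,j=0: stock 171.0000 → up 244.5300 (V=102.3121), down 114.5700 (V=43.2444). Price 70.8769; hedge Δ=0.4545, bond B=-6.8438.
The time-0 hedge costs 70.8769, which is the no-arbitrage price.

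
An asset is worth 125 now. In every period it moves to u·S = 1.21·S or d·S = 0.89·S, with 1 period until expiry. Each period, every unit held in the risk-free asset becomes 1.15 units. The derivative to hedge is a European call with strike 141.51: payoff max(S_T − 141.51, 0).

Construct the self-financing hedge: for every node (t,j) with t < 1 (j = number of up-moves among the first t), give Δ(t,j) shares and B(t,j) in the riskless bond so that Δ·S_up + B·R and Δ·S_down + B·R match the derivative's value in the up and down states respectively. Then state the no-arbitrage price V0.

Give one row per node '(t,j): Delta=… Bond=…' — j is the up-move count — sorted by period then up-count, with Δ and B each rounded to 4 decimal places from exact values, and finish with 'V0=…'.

(0,0): Delta=0.2435 Bond=-23.5560
V0=6.8815

Risk-neutral probability p* = (R−d)/(u−d) = (1.15−0.89)/(1.21−0.89) = 0.8125.
At expiry t=1: V(1,0)=0.0000, V(1,1)=9.7400
Node (0,0) S=125.0000: V=(p*·9.7400+(1−p*)·0.0000)/1.15=6.8815; Δ=(9.7400−0.0000)/(151.2500−111.2500)=0.2435; B=V−Δ·S=-23.5560
Each (Δ,B) replicates both successor values, so the strategy is self-financing and V0 is arbitrage-free.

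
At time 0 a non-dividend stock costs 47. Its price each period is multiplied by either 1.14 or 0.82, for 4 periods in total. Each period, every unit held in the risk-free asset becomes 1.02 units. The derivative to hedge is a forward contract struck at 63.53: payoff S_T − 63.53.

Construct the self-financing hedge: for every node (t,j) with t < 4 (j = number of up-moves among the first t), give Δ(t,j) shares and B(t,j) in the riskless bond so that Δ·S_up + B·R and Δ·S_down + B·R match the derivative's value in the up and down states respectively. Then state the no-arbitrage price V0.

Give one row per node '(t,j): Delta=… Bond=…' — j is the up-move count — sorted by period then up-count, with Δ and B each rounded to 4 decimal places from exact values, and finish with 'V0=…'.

Under the risk-neutral measure, an up-move has probability p* = (R−d)/(u−d) = 0.6250 and values discount at R = 1.02.
Terminal values V(4,·): V(4,0)=-42.2803, V(4,1)=-33.9877, V(4,2)=-22.4590, V(4,3)=-6.4313, V(4,4)=15.8511
(3,0): S=25.9143. Δ = (V_up−V_dn)/(S_up−S_dn) = (-33.9877−-42.2803)/(29.5423−21.2497) = 1.0000. V = [p*·-33.9877 + (1−p*)·-42.2803]/1.02 = -36.3700. B = V − Δ·S = -62.2843.
(3,1): S=36.0272. Δ = (V_up−V_dn)/(S_up−S_dn) = (-22.4590−-33.9877)/(41.0710−29.5423) = 1.0000. V = [p*·-22.4590 + (1−p*)·-33.9877]/1.02 = -26.2571. B = V − Δ·S = -62.2843.
(3,2): S=50.0866. Δ = (V_up−V_dn)/(S_up−S_dn) = (-6.4313−-22.4590)/(57.0987−41.0710) = 1.0000. V = [p*·-6.4313 + (1−p*)·-22.4590]/1.02 = -12.1977. B = V − Δ·S = -62.2843.
(3,3): S=69.6326. Δ = (V_up−V_dn)/(S_up−S_dn) = (15.8511−-6.4313)/(79.3811−57.0987) = 1.0000. V = [p*·15.8511 + (1−p*)·-6.4313]/1.02 = 7.3483. B = V − Δ·S = -62.2843.
(2,0): S=31.6028. Δ = (V_up−V_dn)/(S_up−S_dn) = (-26.2571−-36.3700)/(36.0272−25.9143) = 1.0000. V = [p*·-26.2571 + (1−p*)·-36.3700]/1.02 = -29.4603. B = V − Δ·S = -61.0631.
(2,1): S=43.9356. Δ = (V_up−V_dn)/(S_up−S_dn) = (-12.1977−-26.2571)/(50.0866−36.0272) = 1.0000. V = [p*·-12.1977 + (1−p*)·-26.2571]/1.02 = -17.1275. B = V − Δ·S = -61.0631.
(2,2): S=61.0812. Δ = (V_up−V_dn)/(S_up−S_dn) = (7.3483−-12.1977)/(69.6326−50.0866) = 1.0000. V = [p*·7.3483 + (1−p*)·-12.1977]/1.02 = 0.0181. B = V − Δ·S = -61.0631.
(1,0): S=38.5400. Δ = (V_up−V_dn)/(S_up−S_dn) = (-17.1275−-29.4603)/(43.9356−31.6028) = 1.0000. V = [p*·-17.1275 + (1−p*)·-29.4603]/1.02 = -21.3257. B = V − Δ·S = -59.8657.
(1,1): S=53.5800. Δ = (V_up−V_dn)/(S_up−S_dn) = (0.0181−-17.1275)/(61.0812−43.9356) = 1.0000. V = [p*·0.0181 + (1−p*)·-17.1275]/1.02 = -6.2857. B = V − Δ·S = -59.8657.
(0,0): S=47.0000. Δ = (V_up−V_dn)/(S_up−S_dn) = (-6.2857−-21.3257)/(53.5800−38.5400) = 1.0000. V = [p*·-6.2857 + (1−p*)·-21.3257]/1.02 = -11.6919. B = V − Δ·S = -58.6919.
The time-0 hedge costs -11.6919, which is the no-arbitrage price.

(0,0): Delta=1.0000 Bond=-58.6919
(1,0): Delta=1.0000 Bond=-59.8657
(1,1): Delta=1.0000 Bond=-59.8657
(2,0): Delta=1.0000 Bond=-61.0631
(2,1): Delta=1.0000 Bond=-61.0631
(2,2): Delta=1.0000 Bond=-61.0631
(3,0): Delta=1.0000 Bond=-62.2843
(3,1): Delta=1.0000 Bond=-62.2843
(3,2): Delta=1.0000 Bond=-62.2843
(3,3): Delta=1.0000 Bond=-62.2843
V0=-11.6919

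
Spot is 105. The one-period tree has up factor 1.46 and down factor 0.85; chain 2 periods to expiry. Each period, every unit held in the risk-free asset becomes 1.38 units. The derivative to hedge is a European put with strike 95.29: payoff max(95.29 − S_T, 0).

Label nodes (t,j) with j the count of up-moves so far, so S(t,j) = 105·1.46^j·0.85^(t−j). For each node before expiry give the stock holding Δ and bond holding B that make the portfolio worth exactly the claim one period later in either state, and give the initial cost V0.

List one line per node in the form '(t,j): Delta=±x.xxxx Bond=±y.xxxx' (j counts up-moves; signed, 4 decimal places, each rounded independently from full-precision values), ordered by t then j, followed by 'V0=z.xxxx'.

(0,0): Delta=-0.0288 Bond=3.2022
(1,0): Delta=-0.3568 Bond=33.6946
(1,1): Delta=0.0000 Bond=0.0000
V0=0.1755

Risk-neutral probability p* = (R−d)/(u−d) = (1.38−0.85)/(1.46−0.85) = 0.8689.
Payoff layer (t=2): V(2,0)=19.4275, V(2,1)=0.0000, V(2,2)=0.0000
  t=1,j=0: stock 89.2500 → up 130.3050 (V=0.0000), down 75.8625 (V=19.4275). Price 1.8463; hedge Δ=-0.3568, bond B=33.6946.
  t=1,j=1: stock 153.3000 → up 223.8180 (V=0.0000), down 130.3050 (V=0.0000). Price 0.0000; hedge Δ=0.0000, bond B=0.0000.
  t=0,j=0: stock 105.0000 → up 153.3000 (V=0.0000), down 89.2500 (V=1.8463). Price 0.1755; hedge Δ=-0.0288, bond B=3.2022.
The time-0 hedge costs 0.1755, which is the no-arbitrage price.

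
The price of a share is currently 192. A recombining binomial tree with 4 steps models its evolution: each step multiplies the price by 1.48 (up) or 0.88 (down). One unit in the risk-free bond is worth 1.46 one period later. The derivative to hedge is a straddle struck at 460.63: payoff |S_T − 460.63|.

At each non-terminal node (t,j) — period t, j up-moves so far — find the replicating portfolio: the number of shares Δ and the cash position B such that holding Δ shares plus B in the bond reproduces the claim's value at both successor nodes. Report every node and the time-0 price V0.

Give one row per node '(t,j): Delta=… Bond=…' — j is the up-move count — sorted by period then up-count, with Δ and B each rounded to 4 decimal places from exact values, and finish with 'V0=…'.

Under the risk-neutral measure, an up-move has probability p* = (R−d)/(u−d) = 0.9667 and values discount at R = 1.46.
Payoff layer (t=4): V(4,0)=345.4885, V(4,1)=266.9829, V(4,2)=134.9508, V(4,3)=87.1032, V(4,4)=460.5576
(3,0): S=130.8426. Δ = (V_up−V_dn)/(S_up−S_dn) = (266.9829−345.4885)/(193.6471−115.1415) = -1.0000. V = [p*·266.9829 + (1−p*)·345.4885]/1.46 = 184.6574. B = V − Δ·S = 315.5000.
(3,1): S=220.0535. Δ = (V_up−V_dn)/(S_up−S_dn) = (134.9508−266.9829)/(325.6792−193.6471) = -1.0000. V = [p*·134.9508 + (1−p*)·266.9829]/1.46 = 95.4465. B = V − Δ·S = 315.5000.
(3,2): S=370.0900. Δ = (V_up−V_dn)/(S_up−S_dn) = (87.1032−134.9508)/(547.7332−325.6792) = -0.2155. V = [p*·87.1032 + (1−p*)·134.9508]/1.46 = 60.7521. B = V − Δ·S = 140.4982.
(3,3): S=622.4241. Δ = (V_up−V_dn)/(S_up−S_dn) = (460.5576−87.1032)/(921.1876−547.7332) = 1.0000. V = [p*·460.5576 + (1−p*)·87.1032]/1.46 = 306.9241. B = V − Δ·S = -315.5000.
(2,0): S=148.6848. Δ = (V_up−V_dn)/(S_up−S_dn) = (95.4465−184.6574)/(220.0535−130.8426) = -1.0000. V = [p*·95.4465 + (1−p*)·184.6574]/1.46 = 67.4111. B = V − Δ·S = 216.0959.
(2,1): S=250.0608. Δ = (V_up−V_dn)/(S_up−S_dn) = (60.7521−95.4465)/(370.0900−220.0535) = -0.2312. V = [p*·60.7521 + (1−p*)·95.4465]/1.46 = 42.4032. B = V − Δ·S = 100.2271.
(2,2): S=420.5568. Δ = (V_up−V_dn)/(S_up−S_dn) = (306.9241−60.7521)/(622.4241−370.0900) = 0.9756. V = [p*·306.9241 + (1−p*)·60.7521]/1.46 = 204.6016. B = V − Δ·S = -205.6850.
(1,0): S=168.9600. Δ = (V_up−V_dn)/(S_up−S_dn) = (42.4032−67.4111)/(250.0608−148.6848) = -0.2467. V = [p*·42.4032 + (1−p*)·67.4111]/1.46 = 29.6142. B = V − Δ·S = 71.2941.
(1,1): S=284.1600. Δ = (V_up−V_dn)/(S_up−S_dn) = (204.6016−42.4032)/(420.5568−250.0608) = 0.9513. V = [p*·204.6016 + (1−p*)·42.4032]/1.46 = 136.4349. B = V − Δ·S = -133.8958.
(0,0): S=192.0000. Δ = (V_up−V_dn)/(S_up−S_dn) = (136.4349−29.6142)/(284.1600−168.9600) = 0.9273. V = [p*·136.4349 + (1−p*)·29.6142]/1.46 = 91.0097. B = V − Δ·S = -87.0248.
Check: Δ(0,0)·S0 + B(0,0) = 91.0097 = V0.

(0,0): Delta=0.9273 Bond=-87.0248
(1,0): Delta=-0.2467 Bond=71.2941
(1,1): Delta=0.9513 Bond=-133.8958
(2,0): Delta=-1.0000 Bond=216.0959
(2,1): Delta=-0.2312 Bond=100.2271
(2,2): Delta=0.9756 Bond=-205.6850
(3,0): Delta=-1.0000 Bond=315.5000
(3,1): Delta=-1.0000 Bond=315.5000
(3,2): Delta=-0.2155 Bond=140.4982
(3,3): Delta=1.0000 Bond=-315.5000
V0=91.0097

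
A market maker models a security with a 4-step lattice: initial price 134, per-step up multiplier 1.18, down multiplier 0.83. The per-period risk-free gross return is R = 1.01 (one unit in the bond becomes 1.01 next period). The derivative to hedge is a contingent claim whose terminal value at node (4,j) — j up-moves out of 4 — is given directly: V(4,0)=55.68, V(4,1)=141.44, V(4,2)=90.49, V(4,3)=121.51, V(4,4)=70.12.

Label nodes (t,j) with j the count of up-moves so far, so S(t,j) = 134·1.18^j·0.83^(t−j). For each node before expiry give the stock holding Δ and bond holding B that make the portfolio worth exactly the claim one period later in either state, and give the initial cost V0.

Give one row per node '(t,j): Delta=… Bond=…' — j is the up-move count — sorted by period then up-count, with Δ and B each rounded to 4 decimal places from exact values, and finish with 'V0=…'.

Since d<R<u, set p* = (R−d)/(u−d) = 0.5143; price each node as the discounted p*-expectation of its children.
Terminal values V(4,·): V(4,0)=55.6800, V(4,1)=141.4400, V(4,2)=90.4900, V(4,3)=121.5100, V(4,4)=70.1200
(3,0): S=76.6195. Δ = (V_up−V_dn)/(S_up−S_dn) = (141.4400−55.6800)/(90.4110−63.5942) = 3.1980. V = [p*·141.4400 + (1−p*)·55.6800]/1.01 = 98.7972. B = V − Δ·S = -146.2314.
(3,1): S=108.9289. Δ = (V_up−V_dn)/(S_up−S_dn) = (90.4900−141.4400)/(128.5361−90.4110) = -1.3364. V = [p*·90.4900 + (1−p*)·141.4400]/1.01 = 114.0962. B = V − Δ·S = 259.6676.
(3,2): S=154.8627. Δ = (V_up−V_dn)/(S_up−S_dn) = (121.5100−90.4900)/(182.7380−128.5361) = 0.5723. V = [p*·121.5100 + (1−p*)·90.4900]/1.01 = 105.3893. B = V − Δ·S = 16.7607.
(3,3): S=220.1663. Δ = (V_up−V_dn)/(S_up−S_dn) = (70.1200−121.5100)/(259.7962−182.7380) = -0.6669. V = [p*·70.1200 + (1−p*)·121.5100]/1.01 = 94.1395. B = V − Δ·S = 240.9680.
(2,0): S=92.3126. Δ = (V_up−V_dn)/(S_up−S_dn) = (114.0962−98.7972)/(108.9289−76.6195) = 0.4735. V = [p*·114.0962 + (1−p*)·98.7972]/1.01 = 105.6091. B = V − Δ·S = 61.8977.
(2,1): S=131.2396. Δ = (V_up−V_dn)/(S_up−S_dn) = (105.3893−114.0962)/(154.8627−108.9289) = -0.1896. V = [p*·105.3893 + (1−p*)·114.0962]/1.01 = 108.5330. B = V − Δ·S = 133.4099.
(2,2): S=186.5816. Δ = (V_up−V_dn)/(S_up−S_dn) = (94.1395−105.3893)/(220.1663−154.8627) = -0.1723. V = [p*·94.1395 + (1−p*)·105.3893]/1.01 = 98.6175. B = V − Δ·S = 130.7597.
(1,0): S=111.2200. Δ = (V_up−V_dn)/(S_up−S_dn) = (108.5330−105.6091)/(131.2396−92.3126) = 0.0751. V = [p*·108.5330 + (1−p*)·105.6091]/1.01 = 106.0523. B = V − Δ·S = 97.6984.
(1,1): S=158.1200. Δ = (V_up−V_dn)/(S_up−S_dn) = (98.6175−108.5330)/(186.5816−131.2396) = -0.1792. V = [p*·98.6175 + (1−p*)·108.5330]/1.01 = 102.4095. B = V − Δ·S = 130.7396.
(0,0): S=134.0000. Δ = (V_up−V_dn)/(S_up−S_dn) = (102.4095−106.0523)/(158.1200−111.2200) = -0.0777. V = [p*·102.4095 + (1−p*)·106.0523]/1.01 = 103.1474. B = V − Δ·S = 113.5555.
Each (Δ,B) replicates both successor values, so the strategy is self-financing and V0 is arbitrage-free.

(0,0): Delta=-0.0777 Bond=113.5555
(1,0): Delta=0.0751 Bond=97.6984
(1,1): Delta=-0.1792 Bond=130.7396
(2,0): Delta=0.4735 Bond=61.8977
(2,1): Delta=-0.1896 Bond=133.4099
(2,2): Delta=-0.1723 Bond=130.7597
(3,0): Delta=3.1980 Bond=-146.2314
(3,1): Delta=-1.3364 Bond=259.6676
(3,2): Delta=0.5723 Bond=16.7607
(3,3): Delta=-0.6669 Bond=240.9680
V0=103.1474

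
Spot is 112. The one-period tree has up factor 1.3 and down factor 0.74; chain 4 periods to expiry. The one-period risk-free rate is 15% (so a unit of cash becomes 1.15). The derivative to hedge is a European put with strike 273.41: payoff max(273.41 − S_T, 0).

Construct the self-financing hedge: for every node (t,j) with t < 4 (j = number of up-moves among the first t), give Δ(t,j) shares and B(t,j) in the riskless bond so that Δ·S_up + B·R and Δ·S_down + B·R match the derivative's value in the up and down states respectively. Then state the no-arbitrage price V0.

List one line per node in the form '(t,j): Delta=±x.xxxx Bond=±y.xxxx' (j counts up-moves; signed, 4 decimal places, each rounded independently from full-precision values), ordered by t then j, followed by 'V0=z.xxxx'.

(0,0): Delta=-0.8088 Bond=142.5433
(1,0): Delta=-1.0000 Bond=179.7715
(1,1): Delta=-0.7690 Bond=158.1272
(2,0): Delta=-1.0000 Bond=206.7372
(2,1): Delta=-1.0000 Bond=206.7372
(2,2): Delta=-0.7209 Bond=172.7398
(3,0): Delta=-1.0000 Bond=237.7478
(3,1): Delta=-1.0000 Bond=237.7478
(3,2): Delta=-1.0000 Bond=237.7478
(3,3): Delta=-0.6627 Bond=184.3469
V0=51.9578

Under the risk-neutral measure, an up-move has probability p* = (R−d)/(u−d) = 0.7321 and values discount at R = 1.15.
Terminal values V(4,·): V(4,0)=239.8250, V(4,1)=214.4094, V(4,2)=169.7603, V(4,3)=91.3226, V(4,4)=0.0000
Node (3,0) S=45.3851: V=(p*·214.4094+(1−p*)·239.8250)/1.15=192.3627; Δ=(214.4094−239.8250)/(59.0006−33.5850)=-1.0000; B=V−Δ·S=237.7478
Node (3,1) S=79.7306: V=(p*·169.7603+(1−p*)·214.4094)/1.15=158.0173; Δ=(169.7603−214.4094)/(103.6497−59.0006)=-1.0000; B=V−Δ·S=237.7478
Node (3,2) S=140.0672: V=(p*·91.3226+(1−p*)·169.7603)/1.15=97.6806; Δ=(91.3226−169.7603)/(182.0874−103.6497)=-1.0000; B=V−Δ·S=237.7478
Node (3,3) S=246.0640: V=(p*·0.0000+(1−p*)·91.3226)/1.15=21.2708; Δ=(0.0000−91.3226)/(319.8832−182.0874)=-0.6627; B=V−Δ·S=184.3469
Node (2,0) S=61.3312: V=(p*·158.0173+(1−p*)·192.3627)/1.15=145.4060; Δ=(158.0173−192.3627)/(79.7306−45.3851)=-1.0000; B=V−Δ·S=206.7372
Node (2,1) S=107.7440: V=(p*·97.6806+(1−p*)·158.0173)/1.15=98.9932; Δ=(97.6806−158.0173)/(140.0672−79.7306)=-1.0000; B=V−Δ·S=206.7372
Node (2,2) S=189.2800: V=(p*·21.2708+(1−p*)·97.6806)/1.15=36.2937; Δ=(21.2708−97.6806)/(246.0640−140.0672)=-0.7209; B=V−Δ·S=172.7398
Node (1,0) S=82.8800: V=(p*·98.9932+(1−p*)·145.4060)/1.15=96.8915; Δ=(98.9932−145.4060)/(107.7440−61.3312)=-1.0000; B=V−Δ·S=179.7715
Node (1,1) S=145.6000: V=(p*·36.2937+(1−p*)·98.9932)/1.15=46.1636; Δ=(36.2937−98.9932)/(189.2800−107.7440)=-0.7690; B=V−Δ·S=158.1272
Node (0,0) S=112.0000: V=(p*·46.1636+(1−p*)·96.8915)/1.15=51.9578; Δ=(46.1636−96.8915)/(145.6000−82.8800)=-0.8088; B=V−Δ·S=142.5433
Self-financing check: at every node Δ·S+B equals the discounted successor values.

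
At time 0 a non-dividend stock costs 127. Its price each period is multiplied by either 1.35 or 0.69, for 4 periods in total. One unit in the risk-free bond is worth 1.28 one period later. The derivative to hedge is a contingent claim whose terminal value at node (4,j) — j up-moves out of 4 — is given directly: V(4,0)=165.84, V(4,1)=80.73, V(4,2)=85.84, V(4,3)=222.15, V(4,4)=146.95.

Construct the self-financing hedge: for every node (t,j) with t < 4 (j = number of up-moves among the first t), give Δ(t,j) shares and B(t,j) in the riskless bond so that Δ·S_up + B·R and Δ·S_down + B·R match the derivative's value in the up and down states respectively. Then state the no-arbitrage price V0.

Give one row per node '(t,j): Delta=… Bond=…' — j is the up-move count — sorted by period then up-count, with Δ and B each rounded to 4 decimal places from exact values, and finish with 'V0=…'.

The replicating-portfolio and risk-neutral prices coincide; use p* = (1.28−0.69)/(1.35−0.69) = 0.8939 for the latter.
Terminal values V(4,·): V(4,0)=165.8400, V(4,1)=80.7300, V(4,2)=85.8400, V(4,3)=222.1500, V(4,4)=146.9500
Node (3,0) S=41.7206: V=(p*·80.7300+(1−p*)·165.8400)/1.28=70.1225; Δ=(80.7300−165.8400)/(56.3229−28.7872)=-3.0909; B=V−Δ·S=199.0771
Node (3,1) S=81.6273: V=(p*·85.8400+(1−p*)·80.7300)/1.28=66.6391; Δ=(85.8400−80.7300)/(110.1969−56.3229)=0.0949; B=V−Δ·S=58.8967
Node (3,2) S=159.7057: V=(p*·222.1500+(1−p*)·85.8400)/1.28=162.2601; Δ=(222.1500−85.8400)/(215.6027−110.1969)=1.2932; B=V−Δ·S=-44.2702
Node (3,3) S=312.4676: V=(p*·146.9500+(1−p*)·222.1500)/1.28=121.0357; Δ=(146.9500−222.1500)/(421.8313−215.6027)=-0.3646; B=V−Δ·S=234.9751
Node (2,0) S=60.4647: V=(p*·66.6391+(1−p*)·70.1225)/1.28=52.3504; Δ=(66.6391−70.1225)/(81.6273−41.7206)=-0.0873; B=V−Δ·S=57.6283
Node (2,1) S=118.3005: V=(p*·162.2601+(1−p*)·66.6391)/1.28=118.8425; Δ=(162.2601−66.6391)/(159.7057−81.6273)=1.2247; B=V−Δ·S=-26.0377
Node (2,2) S=231.4575: V=(p*·121.0357+(1−p*)·162.2601)/1.28=97.9750; Δ=(121.0357−162.2601)/(312.4676−159.7057)=-0.2699; B=V−Δ·S=160.4361
Node (1,0) S=87.6300: V=(p*·118.8425+(1−p*)·52.3504)/1.28=87.3362; Δ=(118.8425−52.3504)/(118.3005−60.4647)=1.1497; B=V−Δ·S=-13.4094
Node (1,1) S=171.4500: V=(p*·97.9750+(1−p*)·118.8425)/1.28=78.2721; Δ=(97.9750−118.8425)/(231.4575−118.3005)=-0.1844; B=V−Δ·S=109.8895
Node (0,0) S=127.0000: V=(p*·78.2721+(1−p*)·87.3362)/1.28=61.9011; Δ=(78.2721−87.3362)/(171.4500−87.6300)=-0.1081; B=V−Δ·S=75.6346
Check: Δ(0,0)·S0 + B(0,0) = 61.9011 = V0.

(0,0): Delta=-0.1081 Bond=75.6346
(1,0): Delta=1.1497 Bond=-13.4094
(1,1): Delta=-0.1844 Bond=109.8895
(2,0): Delta=-0.0873 Bond=57.6283
(2,1): Delta=1.2247 Bond=-26.0377
(2,2): Delta=-0.2699 Bond=160.4361
(3,0): Delta=-3.0909 Bond=199.0771
(3,1): Delta=0.0949 Bond=58.8967
(3,2): Delta=1.2932 Bond=-44.2702
(3,3): Delta=-0.3646 Bond=234.9751
V0=61.9011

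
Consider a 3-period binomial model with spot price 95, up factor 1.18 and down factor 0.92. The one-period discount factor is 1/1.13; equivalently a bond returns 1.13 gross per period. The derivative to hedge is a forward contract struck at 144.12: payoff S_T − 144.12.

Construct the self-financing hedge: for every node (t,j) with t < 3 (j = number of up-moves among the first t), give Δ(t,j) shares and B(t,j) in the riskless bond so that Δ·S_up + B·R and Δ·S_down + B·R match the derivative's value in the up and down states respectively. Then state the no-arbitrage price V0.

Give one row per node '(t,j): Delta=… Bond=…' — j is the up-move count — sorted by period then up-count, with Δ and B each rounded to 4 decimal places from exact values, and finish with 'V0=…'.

(0,0): Delta=1.0000 Bond=-99.8824
(1,0): Delta=1.0000 Bond=-112.8671
(1,1): Delta=1.0000 Bond=-112.8671
(2,0): Delta=1.0000 Bond=-127.5398
(2,1): Delta=1.0000 Bond=-127.5398
(2,2): Delta=1.0000 Bond=-127.5398
V0=-4.8824

The replicating-portfolio and risk-neutral prices coincide; use p* = (1.13−0.92)/(1.18−0.92) = 0.8077 for the latter.
Payoff layer (t=3): V(3,0)=-70.1446, V(3,1)=-49.2386, V(3,2)=-22.4242, V(3,3)=11.9680
  t=2,j=0: stock 80.4080 → up 94.8814 (V=-49.2386), down 73.9754 (V=-70.1446). Price -47.1318; hedge Δ=1.0000, bond B=-127.5398.
  t=2,j=1: stock 103.1320 → up 121.6958 (V=-22.4242), down 94.8814 (V=-49.2386). Price -24.4078; hedge Δ=1.0000, bond B=-127.5398.
  t=2,j=2: stock 132.2780 → up 156.0880 (V=11.9680), down 121.6958 (V=-22.4242). Price 4.7382; hedge Δ=1.0000, bond B=-127.5398.
  t=1,j=0: stock 87.4000 → up 103.1320 (V=-24.4078), down 80.4080 (V=-47.1318). Price -25.4671; hedge Δ=1.0000, bond B=-112.8671.
  t=1,j=1: stock 112.1000 → up 132.2780 (V=4.7382), down 103.1320 (V=-24.4078). Price -0.7671; hedge Δ=1.0000, bond B=-112.8671.
  t=0,j=0: stock 95.0000 → up 112.1000 (V=-0.7671), down 87.4000 (V=-25.4671). Price -4.8824; hedge Δ=1.0000, bond B=-99.8824.
Each (Δ,B) replicates both successor values, so the strategy is self-financing and V0 is arbitrage-free.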